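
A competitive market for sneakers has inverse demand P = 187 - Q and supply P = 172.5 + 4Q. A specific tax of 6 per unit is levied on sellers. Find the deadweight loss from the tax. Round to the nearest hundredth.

3.60

Pre-tax equilibrium: 187 - Q = 172.5 + 4Q gives Q* = 2.9, P* = 184.1.
With the tax, sellers need 6 more per unit: 187 - Q = 172.5 + 4Q + 6, so Q_t = 1.7. Buyers pay P_b = 185.3; sellers receive P_s = P_b - 6 = 179.3.
Deadweight loss is the triangle between the curves from Q_t to Q*: (1/2)(2.9 - 1.7)(6) = 3.6.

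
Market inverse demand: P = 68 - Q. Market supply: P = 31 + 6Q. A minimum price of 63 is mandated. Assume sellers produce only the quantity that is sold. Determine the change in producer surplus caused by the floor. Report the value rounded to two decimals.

1.18

Without the control, 68 - Q = 31 + 6Q so Q* = 5.2857 and P* = 62.7143.
At P = 63, buyers demand (68 - 63)/1 = 5 while sellers would supply more, so the quantity traded is 5 at price 63.
PS goes from (1/2)(5.2857)(31.7143) = 83.8163 to 85 (computed as (63 - 31)(5) - (1/2)(6)(5)^2), a change of 1.1837.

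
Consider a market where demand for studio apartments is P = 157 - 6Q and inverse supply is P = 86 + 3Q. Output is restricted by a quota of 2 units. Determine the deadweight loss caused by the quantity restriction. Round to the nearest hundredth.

Without the quota, 157 - 6Q = 86 + 3Q gives Q* = 7.8889.
At Q = 2 the demand price is 157 - 6(2) = 145 and the supply price is 86 + 3(2) = 92.
Deadweight loss is the triangle between the curves from 2 to 7.8889: (1/2)(145 - 92)(7.8889 - 2) = 156.0556.

156.06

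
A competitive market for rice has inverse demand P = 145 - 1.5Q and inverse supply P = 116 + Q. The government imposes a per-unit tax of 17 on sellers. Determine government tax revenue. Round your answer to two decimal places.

Pre-tax equilibrium: 145 - 1.5Q = 116 + Q gives Q* = 11.6, P* = 127.6.
With the tax, sellers need 17 more per unit: 145 - 1.5Q = 116 + Q + 17, so Q_t = 4.8. Buyers pay P_b = 137.8; sellers receive P_s = P_b - 17 = 120.8.
Tax revenue = t x Q_t = 17 x 4.8 = 81.6.

81.60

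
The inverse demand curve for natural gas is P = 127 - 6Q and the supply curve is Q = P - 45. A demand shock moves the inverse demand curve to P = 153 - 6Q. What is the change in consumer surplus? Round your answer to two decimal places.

Rewriting supply in inverse form: P = 45 + Q.
Initial equilibrium: Q_0 = 11.7143, P_0 = 56.7143; CS_0 = (1/2)(11.7143)(70.2857) = 411.6735, PS_0 = (1/2)(11.7143)(11.7143) = 68.6122.
New equilibrium: 153 - 6Q = 45 + Q gives Q_1 = 15.4286, P_1 = 60.4286; CS_1 = 714.1224, PS_1 = 119.0204.
Change in consumer surplus = 714.1224 - 411.6735 = 302.449.

302.45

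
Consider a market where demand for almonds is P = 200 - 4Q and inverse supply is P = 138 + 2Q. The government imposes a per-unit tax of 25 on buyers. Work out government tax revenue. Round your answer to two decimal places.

154.17

Pre-tax equilibrium: 200 - 4Q = 138 + 2Q gives Q* = 10.3333, P* = 158.6667.
A tax on buyers shifts demand down by 25: (200 - 25) - 4Q = 138 + 2Q, so Q_t = 6.1667. Buyers pay P_b = 175.3333; sellers receive P_s = P_b - 25 = 150.3333.
Revenue is the tax times quantity traded: 25 x 6.1667 = 154.1667.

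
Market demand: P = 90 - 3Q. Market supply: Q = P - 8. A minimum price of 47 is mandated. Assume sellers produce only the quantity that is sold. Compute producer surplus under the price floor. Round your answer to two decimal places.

Rewriting supply in inverse form: P = 8 + Q.
Free-market equilibrium: 90 - 3Q = 8 + Q gives Q* = 20.5, P* = 28.5.
At P = 47, buyers demand (90 - 47)/3 = 14.3333 while sellers would supply more, so the quantity traded is 14.3333 at price 47.
The supply price at Q = 14.3333 is 22.3333. PS is the trapezoid between 47 and supply over [0, 14.3333]: (1/2)[(47 - 8) + (47 - 22.3333)](14.3333) = 456.2778.

456.28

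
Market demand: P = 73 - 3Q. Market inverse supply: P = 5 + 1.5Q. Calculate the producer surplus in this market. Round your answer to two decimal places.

Set 73 - 3Q = 5 + 1.5Q, which gives 68 = 4.5Q, so Q* = 15.1111 and P* = 73 - 3(15.1111) = 27.6667.
PS is the area between P* and the supply curve from 0 to Q*: (1/2)(15.1111)(22.6667) = 171.2593.

171.26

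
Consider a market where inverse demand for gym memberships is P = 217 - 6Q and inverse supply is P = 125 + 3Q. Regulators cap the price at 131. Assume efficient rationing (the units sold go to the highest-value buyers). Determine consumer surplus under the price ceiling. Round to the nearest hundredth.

160.00

Free-market equilibrium: 217 - 6Q = 125 + 3Q gives Q* = 10.2222, P* = 155.6667.
At the ceiling price 131, quantity supplied is (131 - 125)/3 = 2; supply is the short side, so Q = 2 trades at P = 131.
The demand price at Q = 2 is 205. CS is the trapezoid between demand and 131 over [0, 2]: (1/2)[(217 - 131) + (205 - 131)](2) = 160.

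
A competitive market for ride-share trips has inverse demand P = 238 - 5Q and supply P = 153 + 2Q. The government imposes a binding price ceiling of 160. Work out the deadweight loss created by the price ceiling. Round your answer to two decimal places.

261.45

Without the control, 238 - 5Q = 153 + 2Q so Q* = 12.1429 and P* = 177.2857.
At the ceiling price 160, quantity supplied is (160 - 153)/2 = 3.5; supply is the short side, so Q = 3.5 trades at P = 160.
At Q = 3.5 the demand price is 220.5 and the supply price is 160. Deadweight loss is the triangle between the curves from 3.5 to 12.1429: (1/2)(220.5 - 160)(12.1429 - 3.5) = 261.4464.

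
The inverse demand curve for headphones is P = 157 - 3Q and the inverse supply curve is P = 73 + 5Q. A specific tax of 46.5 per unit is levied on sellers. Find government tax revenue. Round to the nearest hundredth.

217.97

Pre-tax equilibrium: 157 - 3Q = 73 + 5Q gives Q* = 10.5, P* = 125.5.
A tax on sellers shifts supply up by 46.5: 157 - 3Q = 73 + 5Q + 46.5, so Q_t = 4.6875. Buyers pay P_b = 142.9375; sellers receive P_s = P_b - 46.5 = 96.4375.
Tax revenue = t x Q_t = 46.5 x 4.6875 = 217.9688.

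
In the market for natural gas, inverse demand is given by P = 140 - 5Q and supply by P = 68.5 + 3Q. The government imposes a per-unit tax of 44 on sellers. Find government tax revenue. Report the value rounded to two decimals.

151.25

Pre-tax equilibrium: 140 - 5Q = 68.5 + 3Q gives Q* = 8.9375, P* = 95.3125.
With the tax, sellers need 44 more per unit: 140 - 5Q = 68.5 + 3Q + 44, so Q_t = 3.4375. Buyers pay P_b = 122.8125; sellers receive P_s = P_b - 44 = 78.8125.
Revenue is the tax times quantity traded: 44 x 3.4375 = 151.25.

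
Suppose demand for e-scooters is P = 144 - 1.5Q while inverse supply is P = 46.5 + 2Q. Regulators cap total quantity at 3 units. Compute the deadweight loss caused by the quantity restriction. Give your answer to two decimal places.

1081.29

Without the quota, 144 - 1.5Q = 46.5 + 2Q gives Q* = 27.8571.
At Q = 3 the demand price is 144 - 1.5(3) = 139.5 and the supply price is 46.5 + 2(3) = 52.5.
Deadweight loss is the triangle between the curves from 3 to 27.8571: (1/2)(139.5 - 52.5)(27.8571 - 3) = 1081.2857.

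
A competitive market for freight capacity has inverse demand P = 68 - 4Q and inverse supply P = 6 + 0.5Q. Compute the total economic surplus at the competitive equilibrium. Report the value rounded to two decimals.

Equilibrium: 68 - 4Q = 6 + 0.5Q, so Q* = 13.7778 and P* = 12.8889.
Total surplus is the full triangle between the curves from 0 to Q*: (1/2)(13.7778)(68 - 6) = 427.1111.

427.11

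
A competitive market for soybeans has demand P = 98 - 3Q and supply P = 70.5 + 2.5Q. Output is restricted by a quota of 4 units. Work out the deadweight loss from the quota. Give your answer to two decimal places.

Without the quota, 98 - 3Q = 70.5 + 2.5Q gives Q* = 5.
At Q = 4 the demand price is 98 - 3(4) = 86 and the supply price is 70.5 + 2.5(4) = 80.5.
Deadweight loss is the triangle between the curves from 4 to 5: (1/2)(86 - 80.5)(5 - 4) = 2.75.

2.75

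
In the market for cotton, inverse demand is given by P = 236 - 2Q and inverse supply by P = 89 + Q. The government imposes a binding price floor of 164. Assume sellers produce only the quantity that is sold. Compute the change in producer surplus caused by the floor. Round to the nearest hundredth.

851.50

Free-market equilibrium: 236 - 2Q = 89 + Q gives Q* = 49, P* = 138.
At P = 164, buyers demand (236 - 164)/2 = 36 while sellers would supply more, so the quantity traded is 36 at price 164.
PS goes from (1/2)(49)(49) = 1200.5 to 2052 (computed as (164 - 89)(36) - (1/2)(1)(36)^2), a change of 851.5.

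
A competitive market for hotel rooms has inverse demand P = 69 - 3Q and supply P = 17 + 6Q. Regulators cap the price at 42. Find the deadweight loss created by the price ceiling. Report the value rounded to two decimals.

11.68

Without the control, 69 - 3Q = 17 + 6Q so Q* = 5.7778 and P* = 51.6667.
At P = 42, sellers supply (42 - 17)/6 = 4.1667 while buyers want more, so the quantity traded is 4.1667 at price 42.
The lost-trades triangle has base Q* - 4.1667 = 1.6111 and height equal to the gap between the curves at Q = 4.1667, which is 56.5 - 42 = 14.5. DWL = (1/2)(1.6111)(14.5) = 11.6806.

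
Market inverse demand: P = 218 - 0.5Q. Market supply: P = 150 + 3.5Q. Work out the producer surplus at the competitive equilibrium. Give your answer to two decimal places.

Equilibrium: 218 - 0.5Q = 150 + 3.5Q, so Q* = 17 and P* = 209.5.
The supply curve's price intercept is 150, so PS = (1/2)(Q*)(P* - 150) = (1/2)(17)(59.5) = 505.75.

505.75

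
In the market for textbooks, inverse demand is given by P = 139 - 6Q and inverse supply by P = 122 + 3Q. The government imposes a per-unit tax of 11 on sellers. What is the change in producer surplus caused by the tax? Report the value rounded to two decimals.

-4.69

Without the tax, 139 - 6Q = 122 + 3Q so Q* = 1.8889 and P* = 127.6667.
A tax on sellers shifts supply up by 11: 139 - 6Q = 122 + 3Q + 11, so Q_t = 0.6667. Buyers pay P_b = 135; sellers receive P_s = P_b - 11 = 124.
PS falls from (1/2)(1.8889)(5.6667) = 5.3519 to (1/2)(0.6667)(2) = 0.6667, a change of -4.6852.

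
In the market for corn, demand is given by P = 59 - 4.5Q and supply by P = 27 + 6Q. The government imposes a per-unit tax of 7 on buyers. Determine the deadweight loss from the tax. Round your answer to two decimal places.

Without the tax, 59 - 4.5Q = 27 + 6Q so Q* = 3.0476 and P* = 45.2857.
With the tax, buyers' net willingness to pay falls by 7: (59 - 7) - 4.5Q = 27 + 6Q, so Q_t = 2.381. Buyers pay P_b = 48.2857; sellers receive P_s = P_b - 7 = 41.2857.
Deadweight loss is the triangle between the curves from Q_t to Q*: (1/2)(3.0476 - 2.381)(7) = 2.3333.

2.33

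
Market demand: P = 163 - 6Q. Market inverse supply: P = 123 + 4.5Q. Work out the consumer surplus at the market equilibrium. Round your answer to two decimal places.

Equilibrium: 163 - 6Q = 123 + 4.5Q, so Q* = 3.8095 and P* = 140.1429.
The demand choke price is 163, so CS = (1/2)(Q*)(163 - P*) = (1/2)(3.8095)(22.8571) = 43.5374.

43.54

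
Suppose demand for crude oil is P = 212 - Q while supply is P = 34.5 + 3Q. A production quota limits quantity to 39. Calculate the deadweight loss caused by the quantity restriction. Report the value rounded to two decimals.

57.78

Unrestricted equilibrium: Q* = (212 - 34.5)/(1 + 3) = 44.375.
At Q = 39 the demand price is 212 - (39) = 173 and the supply price is 34.5 + 3(39) = 151.5.
Deadweight loss is the triangle between the curves from 39 to 44.375: (1/2)(173 - 151.5)(44.375 - 39) = 57.7812.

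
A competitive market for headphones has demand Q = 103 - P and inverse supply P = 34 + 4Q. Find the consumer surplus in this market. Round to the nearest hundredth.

Rewriting demand in inverse form: P = 103 - Q.
Set 103 - Q = 34 + 4Q, which gives 69 = 5Q, so Q* = 13.8 and P* = 103 - (13.8) = 89.2.
Consumer surplus is the triangle under demand above P*: (1/2)(13.8)(103 - 89.2) = (1/2)(13.8)(13.8) = 95.22.

95.22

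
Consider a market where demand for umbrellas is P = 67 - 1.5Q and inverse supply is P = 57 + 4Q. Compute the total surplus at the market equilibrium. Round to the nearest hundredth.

Setting demand equal to supply, 10 = 5.5Q, so Q* = 1.8182 and P* = 64.2727.
Total surplus is the full triangle between the curves from 0 to Q*: (1/2)(1.8182)(67 - 57) = 9.0909.

9.09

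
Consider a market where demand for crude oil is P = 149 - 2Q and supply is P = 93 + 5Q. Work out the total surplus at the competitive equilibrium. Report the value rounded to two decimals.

Equilibrium: 149 - 2Q = 93 + 5Q, so Q* = 8 and P* = 133.
CS = (1/2)(8)(16) = 64 and PS = (1/2)(8)(40) = 160, so total surplus = 224.

224.00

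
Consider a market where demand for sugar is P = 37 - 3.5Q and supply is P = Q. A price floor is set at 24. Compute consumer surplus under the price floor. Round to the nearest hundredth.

24.14

Free-market equilibrium: 37 - 3.5Q = Q gives Q* = 8.2222, P* = 8.2222.
At P = 24, buyers demand (37 - 24)/3.5 = 3.7143 while sellers would supply more, so the quantity traded is 3.7143 at price 24.
CS is the triangle under demand above 24: (1/2)(3.7143)(37 - 24) = 24.1429.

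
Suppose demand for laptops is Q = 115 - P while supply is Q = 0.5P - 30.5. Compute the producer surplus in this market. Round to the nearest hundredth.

324.00

Rewriting demand in inverse form: P = 115 - Q.
Rewriting supply in inverse form: P = 61 + 2Q.
Equilibrium: 115 - Q = 61 + 2Q, so Q* = 18 and P* = 97.
Producer surplus is the triangle above supply below P*: (1/2)(18)(97 - 61) = (1/2)(18)(36) = 324.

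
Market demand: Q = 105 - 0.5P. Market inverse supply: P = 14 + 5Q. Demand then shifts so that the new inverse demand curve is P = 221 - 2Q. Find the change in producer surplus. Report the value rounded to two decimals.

226.17

Rewriting demand in inverse form: P = 210 - 2Q.
Initial equilibrium: Q_0 = 28, P_0 = 154; CS_0 = (1/2)(28)(56) = 784, PS_0 = (1/2)(28)(140) = 1960.
New equilibrium: 221 - 2Q = 14 + 5Q gives Q_1 = 29.5714, P_1 = 161.8571; CS_1 = 874.4694, PS_1 = 2186.1735.
Change in producer surplus = 2186.1735 - 1960 = 226.1735.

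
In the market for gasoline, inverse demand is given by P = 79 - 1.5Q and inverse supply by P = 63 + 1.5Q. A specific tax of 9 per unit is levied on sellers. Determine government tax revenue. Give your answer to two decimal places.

Pre-tax equilibrium: 79 - 1.5Q = 63 + 1.5Q gives Q* = 5.3333, P* = 71.
With the tax, sellers need 9 more per unit: 79 - 1.5Q = 63 + 1.5Q + 9, so Q_t = 2.3333. Buyers pay P_b = 75.5; sellers receive P_s = P_b - 9 = 66.5.
Tax revenue = t x Q_t = 9 x 2.3333 = 21.

21.00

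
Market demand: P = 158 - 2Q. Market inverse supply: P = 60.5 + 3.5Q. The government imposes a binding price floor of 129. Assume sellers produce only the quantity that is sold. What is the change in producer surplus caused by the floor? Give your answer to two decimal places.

75.36

Without the control, 158 - 2Q = 60.5 + 3.5Q so Q* = 17.7273 and P* = 122.5455.
At the floor price 129, quantity demanded is (158 - 129)/2 = 14.5; demand is the short side, so Q = 14.5 trades at P = 129.
PS goes from (1/2)(17.7273)(62.0455) = 549.9483 to 625.3125 (computed as (129 - 60.5)(14.5) - (1/2)(3.5)(14.5)^2), a change of 75.3642.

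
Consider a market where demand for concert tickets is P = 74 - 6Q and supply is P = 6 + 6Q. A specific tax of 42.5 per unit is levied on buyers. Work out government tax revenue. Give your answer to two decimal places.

90.31

Without the tax, 74 - 6Q = 6 + 6Q so Q* = 5.6667 and P* = 40.
A tax on buyers shifts demand down by 42.5: (74 - 42.5) - 6Q = 6 + 6Q, so Q_t = 2.125. Buyers pay P_b = 61.25; sellers receive P_s = P_b - 42.5 = 18.75.
Tax revenue = t x Q_t = 42.5 x 2.125 = 90.3125.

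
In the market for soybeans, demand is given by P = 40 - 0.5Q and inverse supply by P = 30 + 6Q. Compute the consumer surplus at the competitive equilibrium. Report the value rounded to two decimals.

Equilibrium: 40 - 0.5Q = 30 + 6Q, so Q* = 1.5385 and P* = 39.2308.
The demand choke price is 40, so CS = (1/2)(Q*)(40 - P*) = (1/2)(1.5385)(0.7692) = 0.5917.

0.59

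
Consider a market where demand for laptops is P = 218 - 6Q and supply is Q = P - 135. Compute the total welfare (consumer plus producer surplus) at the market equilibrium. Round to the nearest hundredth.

Rewriting supply in inverse form: P = 135 + Q.
Equilibrium: 218 - 6Q = 135 + Q, so Q* = 11.8571 and P* = 146.8571.
CS = (1/2)(11.8571)(71.1429) = 421.7755 and PS = (1/2)(11.8571)(11.8571) = 70.2959, so total surplus = 492.0714.

492.07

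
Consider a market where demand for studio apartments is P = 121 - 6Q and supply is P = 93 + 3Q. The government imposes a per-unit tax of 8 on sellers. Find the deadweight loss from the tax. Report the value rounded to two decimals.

Pre-tax equilibrium: 121 - 6Q = 93 + 3Q gives Q* = 3.1111, P* = 102.3333.
A tax on sellers shifts supply up by 8: 121 - 6Q = 93 + 3Q + 8, so Q_t = 2.2222. Buyers pay P_b = 107.6667; sellers receive P_s = P_b - 8 = 99.6667.
The welfare triangle lost has base Q* - Q_t = 0.8889 and height t = 8, so DWL = (1/2)(0.8889)(8) = 3.5556.

3.56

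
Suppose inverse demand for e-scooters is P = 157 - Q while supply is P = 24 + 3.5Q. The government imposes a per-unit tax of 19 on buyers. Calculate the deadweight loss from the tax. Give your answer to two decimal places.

40.11

Without the tax, 157 - Q = 24 + 3.5Q so Q* = 29.5556 and P* = 127.4444.
With the tax, buyers' net willingness to pay falls by 19: (157 - 19) - Q = 24 + 3.5Q, so Q_t = 25.3333. Buyers pay P_b = 131.6667; sellers receive P_s = P_b - 19 = 112.6667.
The welfare triangle lost has base Q* - Q_t = 4.2222 and height t = 19, so DWL = (1/2)(4.2222)(19) = 40.1111.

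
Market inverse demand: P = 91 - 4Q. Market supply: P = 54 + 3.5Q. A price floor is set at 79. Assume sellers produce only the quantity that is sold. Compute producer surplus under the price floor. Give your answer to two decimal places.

59.25

Without the control, 91 - 4Q = 54 + 3.5Q so Q* = 4.9333 and P* = 71.2667.
At P = 79, buyers demand (91 - 79)/4 = 3 while sellers would supply more, so the quantity traded is 3 at price 79.
The supply price at Q = 3 is 64.5. PS is the trapezoid between 79 and supply over [0, 3]: (1/2)[(79 - 54) + (79 - 64.5)](3) = 59.25.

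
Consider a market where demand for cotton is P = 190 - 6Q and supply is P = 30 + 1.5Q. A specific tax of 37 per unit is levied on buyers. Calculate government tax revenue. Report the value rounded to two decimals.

Pre-tax equilibrium: 190 - 6Q = 30 + 1.5Q gives Q* = 21.3333, P* = 62.
With the tax, buyers' net willingness to pay falls by 37: (190 - 37) - 6Q = 30 + 1.5Q, so Q_t = 16.4. Buyers pay P_b = 91.6; sellers receive P_s = P_b - 37 = 54.6.
Revenue is the tax times quantity traded: 37 x 16.4 = 606.8.

606.80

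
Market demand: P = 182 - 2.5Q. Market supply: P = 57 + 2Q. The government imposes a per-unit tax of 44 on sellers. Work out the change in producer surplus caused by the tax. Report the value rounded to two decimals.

Pre-tax equilibrium: 182 - 2.5Q = 57 + 2Q gives Q* = 27.7778, P* = 112.5556.
A tax on sellers shifts supply up by 44: 182 - 2.5Q = 57 + 2Q + 44, so Q_t = 18. Buyers pay P_b = 137; sellers receive P_s = P_b - 44 = 93.
Producers lose the trapezoid between P_s and P* out to Q_t plus the triangle from Q_t to Q*: change in PS = 324 - 771.6049 = -447.6049.

-447.60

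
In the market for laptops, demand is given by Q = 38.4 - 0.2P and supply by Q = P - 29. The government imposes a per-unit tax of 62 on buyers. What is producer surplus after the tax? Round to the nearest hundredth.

141.68

Rewriting demand in inverse form: P = 192 - 5Q.
Rewriting supply in inverse form: P = 29 + Q.
Without the tax, 192 - 5Q = 29 + Q so Q* = 27.1667 and P* = 56.1667.
With the tax, buyers' net willingness to pay falls by 62: (192 - 62) - 5Q = 29 + Q, so Q_t = 16.8333. Buyers pay P_b = 107.8333; sellers receive P_s = P_b - 62 = 45.8333.
PS = (1/2)(Q_t)(P_s - 29) = (1/2)(16.8333)(16.8333) = 141.6806.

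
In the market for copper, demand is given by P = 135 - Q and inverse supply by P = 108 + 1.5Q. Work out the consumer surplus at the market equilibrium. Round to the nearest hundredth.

58.32

Setting demand equal to supply, 27 = 2.5Q, so Q* = 10.8 and P* = 124.2.
Consumer surplus is the triangle under demand above P*: (1/2)(10.8)(135 - 124.2) = (1/2)(10.8)(10.8) = 58.32.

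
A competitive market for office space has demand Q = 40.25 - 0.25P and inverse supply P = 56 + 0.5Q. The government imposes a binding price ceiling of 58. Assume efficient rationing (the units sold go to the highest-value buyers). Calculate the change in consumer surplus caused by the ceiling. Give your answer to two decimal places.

Rewriting demand in inverse form: P = 161 - 4Q.
Free-market equilibrium: 161 - 4Q = 56 + 0.5Q gives Q* = 23.3333, P* = 67.6667.
At P = 58, sellers supply (58 - 56)/0.5 = 4 while buyers want more, so the quantity traded is 4 at price 58.
CS goes from (1/2)(23.3333)(93.3333) = 1088.8889 to 380 (computed as (161 - 58)(4) - (1/2)(4)(4)^2), a change of -708.8889.

-708.89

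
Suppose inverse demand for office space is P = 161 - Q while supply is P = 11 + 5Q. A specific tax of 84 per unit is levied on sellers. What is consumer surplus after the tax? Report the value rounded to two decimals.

Pre-tax equilibrium: 161 - Q = 11 + 5Q gives Q* = 25, P* = 136.
With the tax, sellers need 84 more per unit: 161 - Q = 11 + 5Q + 84, so Q_t = 11. Buyers pay P_b = 150; sellers receive P_s = P_b - 84 = 66.
CS = (1/2)(Q_t)(161 - P_b) = (1/2)(11)(11) = 60.5.

60.50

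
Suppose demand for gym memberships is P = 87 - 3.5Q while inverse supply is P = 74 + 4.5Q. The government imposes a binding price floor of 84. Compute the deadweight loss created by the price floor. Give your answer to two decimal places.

2.36

Without the control, 87 - 3.5Q = 74 + 4.5Q so Q* = 1.625 and P* = 81.3125.
At P = 84, buyers demand (87 - 84)/3.5 = 0.8571 while sellers would supply more, so the quantity traded is 0.8571 at price 84.
At Q = 0.8571 the demand price is 84 and the supply price is 77.8571. Deadweight loss is the triangle between the curves from 0.8571 to 1.625: (1/2)(84 - 77.8571)(1.625 - 0.8571) = 2.3584.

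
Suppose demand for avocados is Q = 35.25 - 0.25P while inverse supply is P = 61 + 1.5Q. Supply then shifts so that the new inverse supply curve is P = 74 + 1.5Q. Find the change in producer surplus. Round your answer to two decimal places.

Rewriting demand in inverse form: P = 141 - 4Q.
Initial equilibrium: Q_0 = 14.5455, P_0 = 82.8182; CS_0 = (1/2)(14.5455)(58.1818) = 423.1405, PS_0 = (1/2)(14.5455)(21.8182) = 158.6777.
New equilibrium: 141 - 4Q = 74 + 1.5Q gives Q_1 = 12.1818, P_1 = 92.2727; CS_1 = 296.7934, PS_1 = 111.2975.
Change in producer surplus = 111.2975 - 158.6777 = -47.3802.

-47.38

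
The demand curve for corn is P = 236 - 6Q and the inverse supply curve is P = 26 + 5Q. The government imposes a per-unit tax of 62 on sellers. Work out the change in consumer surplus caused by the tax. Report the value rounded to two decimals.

-550.31

Pre-tax equilibrium: 236 - 6Q = 26 + 5Q gives Q* = 19.0909, P* = 121.4545.
A tax on sellers shifts supply up by 62: 236 - 6Q = 26 + 5Q + 62, so Q_t = 13.4545. Buyers pay P_b = 155.2727; sellers receive P_s = P_b - 62 = 93.2727.
Consumers lose the trapezoid between P* and P_b out to Q_t plus the triangle from Q_t to Q*: change in CS = 543.0744 - 1093.3884 = -550.314.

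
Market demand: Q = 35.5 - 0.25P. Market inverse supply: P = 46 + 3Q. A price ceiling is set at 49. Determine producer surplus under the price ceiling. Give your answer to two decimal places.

1.50

Rewriting demand in inverse form: P = 142 - 4Q.
Without the control, 142 - 4Q = 46 + 3Q so Q* = 13.7143 and P* = 87.1429.
At the ceiling price 49, quantity supplied is (49 - 46)/3 = 1; supply is the short side, so Q = 1 trades at P = 49.
PS is the triangle above supply below 49: (1/2)(1)(49 - 46) = 1.5.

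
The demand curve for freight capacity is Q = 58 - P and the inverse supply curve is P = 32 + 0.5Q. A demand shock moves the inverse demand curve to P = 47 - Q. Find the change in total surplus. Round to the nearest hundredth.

Rewriting demand in inverse form: P = 58 - Q.
Initial equilibrium: Q_0 = 17.3333, P_0 = 40.6667; CS_0 = (1/2)(17.3333)(17.3333) = 150.2222, PS_0 = (1/2)(17.3333)(8.6667) = 75.1111.
New equilibrium: 47 - Q = 32 + 0.5Q gives Q_1 = 10, P_1 = 37; CS_1 = 50, PS_1 = 25.
Change in total surplus = (50 + 25) - (150.2222 + 75.1111) = -150.3333.

-150.33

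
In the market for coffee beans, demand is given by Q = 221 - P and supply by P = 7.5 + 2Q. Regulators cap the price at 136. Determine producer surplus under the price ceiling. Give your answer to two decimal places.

4128.06

Rewriting demand in inverse form: P = 221 - Q.
Free-market equilibrium: 221 - Q = 7.5 + 2Q gives Q* = 71.1667, P* = 149.8333.
At the ceiling price 136, quantity supplied is (136 - 7.5)/2 = 64.25; supply is the short side, so Q = 64.25 trades at P = 136.
PS is the triangle above supply below 136: (1/2)(64.25)(136 - 7.5) = 4128.0625.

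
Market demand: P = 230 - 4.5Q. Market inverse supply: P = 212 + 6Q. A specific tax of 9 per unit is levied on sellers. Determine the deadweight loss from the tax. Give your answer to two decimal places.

3.86

Without the tax, 230 - 4.5Q = 212 + 6Q so Q* = 1.7143 and P* = 222.2857.
With the tax, sellers need 9 more per unit: 230 - 4.5Q = 212 + 6Q + 9, so Q_t = 0.8571. Buyers pay P_b = 226.1429; sellers receive P_s = P_b - 9 = 217.1429.
The welfare triangle lost has base Q* - Q_t = 0.8571 and height t = 9, so DWL = (1/2)(0.8571)(9) = 3.8571.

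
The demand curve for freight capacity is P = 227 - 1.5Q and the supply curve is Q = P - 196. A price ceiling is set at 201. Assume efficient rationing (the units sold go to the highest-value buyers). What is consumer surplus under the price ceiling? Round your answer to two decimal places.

Rewriting supply in inverse form: P = 196 + Q.
Without the control, 227 - 1.5Q = 196 + Q so Q* = 12.4 and P* = 208.4.
At P = 201, sellers supply (201 - 196)/1 = 5 while buyers want more, so the quantity traded is 5 at price 201.
The demand price at Q = 5 is 219.5. CS is the trapezoid between demand and 201 over [0, 5]: (1/2)[(227 - 201) + (219.5 - 201)](5) = 111.25.

111.25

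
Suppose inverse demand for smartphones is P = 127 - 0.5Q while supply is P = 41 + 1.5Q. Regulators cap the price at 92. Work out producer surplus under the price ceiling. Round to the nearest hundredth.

Free-market equilibrium: 127 - 0.5Q = 41 + 1.5Q gives Q* = 43, P* = 105.5.
At P = 92, sellers supply (92 - 41)/1.5 = 34 while buyers want more, so the quantity traded is 34 at price 92.
PS is the triangle above supply below 92: (1/2)(34)(92 - 41) = 867.

867.00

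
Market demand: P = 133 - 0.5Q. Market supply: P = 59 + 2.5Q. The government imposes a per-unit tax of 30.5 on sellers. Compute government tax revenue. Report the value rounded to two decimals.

442.25

Without the tax, 133 - 0.5Q = 59 + 2.5Q so Q* = 24.6667 and P* = 120.6667.
A tax on sellers shifts supply up by 30.5: 133 - 0.5Q = 59 + 2.5Q + 30.5, so Q_t = 14.5. Buyers pay P_b = 125.75; sellers receive P_s = P_b - 30.5 = 95.25.
Revenue is the tax times quantity traded: 30.5 x 14.5 = 442.25.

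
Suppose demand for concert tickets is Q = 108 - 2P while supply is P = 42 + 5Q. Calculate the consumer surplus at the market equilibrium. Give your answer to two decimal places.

1.19

Rewriting demand in inverse form: P = 54 - 0.5Q.
Set 54 - 0.5Q = 42 + 5Q, which gives 12 = 5.5Q, so Q* = 2.1818 and P* = 54 - 0.5(2.1818) = 52.9091.
The demand choke price is 54, so CS = (1/2)(Q*)(54 - P*) = (1/2)(2.1818)(1.0909) = 1.1901.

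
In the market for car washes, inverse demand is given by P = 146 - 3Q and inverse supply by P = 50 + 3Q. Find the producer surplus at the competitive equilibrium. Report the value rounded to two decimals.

384.00

Setting demand equal to supply, 96 = 6Q, so Q* = 16 and P* = 98.
The supply curve's price intercept is 50, so PS = (1/2)(Q*)(P* - 50) = (1/2)(16)(48) = 384.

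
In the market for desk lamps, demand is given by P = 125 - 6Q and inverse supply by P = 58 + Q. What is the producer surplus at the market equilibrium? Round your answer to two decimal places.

Set 125 - 6Q = 58 + Q, which gives 67 = 7Q, so Q* = 9.5714 and P* = 125 - 6(9.5714) = 67.5714.
Producer surplus is the triangle above supply below P*: (1/2)(9.5714)(67.5714 - 58) = (1/2)(9.5714)(9.5714) = 45.8061.

45.81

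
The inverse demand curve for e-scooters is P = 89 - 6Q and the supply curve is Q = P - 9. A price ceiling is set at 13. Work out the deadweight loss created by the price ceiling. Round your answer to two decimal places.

193.14

Rewriting supply in inverse form: P = 9 + Q.
Free-market equilibrium: 89 - 6Q = 9 + Q gives Q* = 11.4286, P* = 20.4286.
At P = 13, sellers supply (13 - 9)/1 = 4 while buyers want more, so the quantity traded is 4 at price 13.
At Q = 4 the demand price is 65 and the supply price is 13. Deadweight loss is the triangle between the curves from 4 to 11.4286: (1/2)(65 - 13)(11.4286 - 4) = 193.1429.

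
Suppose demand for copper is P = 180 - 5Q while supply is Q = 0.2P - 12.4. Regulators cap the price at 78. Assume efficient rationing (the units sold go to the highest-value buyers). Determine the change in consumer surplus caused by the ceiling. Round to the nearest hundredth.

Rewriting supply in inverse form: P = 62 + 5Q.
Without the control, 180 - 5Q = 62 + 5Q so Q* = 11.8 and P* = 121.
At P = 78, sellers supply (78 - 62)/5 = 3.2 while buyers want more, so the quantity traded is 3.2 at price 78.
CS goes from (1/2)(11.8)(59) = 348.1 to 300.8 (computed as (180 - 78)(3.2) - (1/2)(5)(3.2)^2), a change of -47.3.

-47.30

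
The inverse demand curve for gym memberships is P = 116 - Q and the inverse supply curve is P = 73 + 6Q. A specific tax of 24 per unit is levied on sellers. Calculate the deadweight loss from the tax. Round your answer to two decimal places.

Pre-tax equilibrium: 116 - Q = 73 + 6Q gives Q* = 6.1429, P* = 109.8571.
With the tax, sellers need 24 more per unit: 116 - Q = 73 + 6Q + 24, so Q_t = 2.7143. Buyers pay P_b = 113.2857; sellers receive P_s = P_b - 24 = 89.2857.
The welfare triangle lost has base Q* - Q_t = 3.4286 and height t = 24, so DWL = (1/2)(3.4286)(24) = 41.1429.

41.14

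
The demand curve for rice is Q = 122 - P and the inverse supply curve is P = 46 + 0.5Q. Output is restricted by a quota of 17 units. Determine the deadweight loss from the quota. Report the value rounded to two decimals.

Rewriting demand in inverse form: P = 122 - Q.
Unrestricted equilibrium: Q* = (122 - 46)/(1 + 0.5) = 50.6667.
At Q = 17 the demand price is 122 - (17) = 105 and the supply price is 46 + 0.5(17) = 54.5.
DWL = (1/2)(gap between curves at 17) x (Q* - 17) = (1/2)(50.5)(33.6667) = 850.0833.

850.08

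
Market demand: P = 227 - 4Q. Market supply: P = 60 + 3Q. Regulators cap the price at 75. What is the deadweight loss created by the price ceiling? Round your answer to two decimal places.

Free-market equilibrium: 227 - 4Q = 60 + 3Q gives Q* = 23.8571, P* = 131.5714.
At the ceiling price 75, quantity supplied is (75 - 60)/3 = 5; supply is the short side, so Q = 5 trades at P = 75.
The lost-trades triangle has base Q* - 5 = 18.8571 and height equal to the gap between the curves at Q = 5, which is 207 - 75 = 132. DWL = (1/2)(18.8571)(132) = 1244.5714.

1244.57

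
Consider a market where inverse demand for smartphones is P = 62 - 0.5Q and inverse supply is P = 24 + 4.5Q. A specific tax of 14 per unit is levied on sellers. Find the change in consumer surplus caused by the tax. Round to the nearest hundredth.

Pre-tax equilibrium: 62 - 0.5Q = 24 + 4.5Q gives Q* = 7.6, P* = 58.2.
With the tax, sellers need 14 more per unit: 62 - 0.5Q = 24 + 4.5Q + 14, so Q_t = 4.8. Buyers pay P_b = 59.6; sellers receive P_s = P_b - 14 = 45.6.
Consumers lose the trapezoid between P* and P_b out to Q_t plus the triangle from Q_t to Q*: change in CS = 5.76 - 14.44 = -8.68.

-8.68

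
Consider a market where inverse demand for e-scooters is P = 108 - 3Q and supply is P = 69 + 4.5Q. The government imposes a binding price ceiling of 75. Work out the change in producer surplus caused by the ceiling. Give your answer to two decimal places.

Free-market equilibrium: 108 - 3Q = 69 + 4.5Q gives Q* = 5.2, P* = 92.4.
At P = 75, sellers supply (75 - 69)/4.5 = 1.3333 while buyers want more, so the quantity traded is 1.3333 at price 75.
PS goes from (1/2)(5.2)(23.4) = 60.84 to 4 (computed as (75 - 69)(1.3333) - (1/2)(4.5)(1.3333)^2), a change of -56.84.

-56.84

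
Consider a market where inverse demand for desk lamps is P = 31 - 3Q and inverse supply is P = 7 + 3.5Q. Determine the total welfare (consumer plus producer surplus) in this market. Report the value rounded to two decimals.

Set 31 - 3Q = 7 + 3.5Q, which gives 24 = 6.5Q, so Q* = 3.6923 and P* = 31 - 3(3.6923) = 19.9231.
Total surplus is the full triangle between the curves from 0 to Q*: (1/2)(3.6923)(31 - 7) = 44.3077.

44.31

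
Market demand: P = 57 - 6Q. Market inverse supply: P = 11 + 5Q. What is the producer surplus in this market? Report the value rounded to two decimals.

Set 57 - 6Q = 11 + 5Q, which gives 46 = 11Q, so Q* = 4.1818 and P* = 57 - 6(4.1818) = 31.9091.
The supply curve's price intercept is 11, so PS = (1/2)(Q*)(P* - 11) = (1/2)(4.1818)(20.9091) = 43.719.

43.72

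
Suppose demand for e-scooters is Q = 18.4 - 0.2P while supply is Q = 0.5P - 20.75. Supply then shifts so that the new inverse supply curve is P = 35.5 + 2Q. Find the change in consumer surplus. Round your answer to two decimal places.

Rewriting demand in inverse form: P = 92 - 5Q.
Rewriting supply in inverse form: P = 41.5 + 2Q.
Initial equilibrium: Q_0 = 7.2143, P_0 = 55.9286; CS_0 = (1/2)(7.2143)(36.0714) = 130.1148, PS_0 = (1/2)(7.2143)(14.4286) = 52.0459.
New equilibrium: 92 - 5Q = 35.5 + 2Q gives Q_1 = 8.0714, P_1 = 51.6429; CS_1 = 162.8699, PS_1 = 65.148.
Change in consumer surplus = 162.8699 - 130.1148 = 32.7551.

32.76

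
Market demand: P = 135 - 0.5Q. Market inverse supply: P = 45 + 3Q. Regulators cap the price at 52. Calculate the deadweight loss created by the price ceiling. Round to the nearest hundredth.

Free-market equilibrium: 135 - 0.5Q = 45 + 3Q gives Q* = 25.7143, P* = 122.1429.
At the ceiling price 52, quantity supplied is (52 - 45)/3 = 2.3333; supply is the short side, so Q = 2.3333 trades at P = 52.
At Q = 2.3333 the demand price is 133.8333 and the supply price is 52. Deadweight loss is the triangle between the curves from 2.3333 to 25.7143: (1/2)(133.8333 - 52)(25.7143 - 2.3333) = 956.6706.

956.67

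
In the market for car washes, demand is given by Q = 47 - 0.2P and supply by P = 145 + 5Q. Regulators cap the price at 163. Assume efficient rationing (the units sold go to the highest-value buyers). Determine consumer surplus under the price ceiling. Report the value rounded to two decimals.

Rewriting demand in inverse form: P = 235 - 5Q.
Without the control, 235 - 5Q = 145 + 5Q so Q* = 9 and P* = 190.
At P = 163, sellers supply (163 - 145)/5 = 3.6 while buyers want more, so the quantity traded is 3.6 at price 163.
The demand price at Q = 3.6 is 217. CS is the trapezoid between demand and 163 over [0, 3.6]: (1/2)[(235 - 163) + (217 - 163)](3.6) = 226.8.

226.80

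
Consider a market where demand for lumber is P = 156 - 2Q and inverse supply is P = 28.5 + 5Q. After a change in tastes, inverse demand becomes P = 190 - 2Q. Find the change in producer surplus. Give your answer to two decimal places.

501.33

Initial equilibrium: Q_0 = 18.2143, P_0 = 119.5714; CS_0 = (1/2)(18.2143)(36.4286) = 331.7602, PS_0 = (1/2)(18.2143)(91.0714) = 829.4005.
New equilibrium: 190 - 2Q = 28.5 + 5Q gives Q_1 = 23.0714, P_1 = 143.8571; CS_1 = 532.2908, PS_1 = 1330.727.
Change in producer surplus = 1330.727 - 829.4005 = 501.3265.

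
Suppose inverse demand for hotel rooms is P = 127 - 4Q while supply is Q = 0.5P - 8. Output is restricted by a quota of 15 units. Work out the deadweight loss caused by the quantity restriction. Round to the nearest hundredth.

36.75

Rewriting supply in inverse form: P = 16 + 2Q.
Unrestricted equilibrium: Q* = (127 - 16)/(4 + 2) = 18.5.
At Q = 15 the demand price is 127 - 4(15) = 67 and the supply price is 16 + 2(15) = 46.
DWL = (1/2)(gap between curves at 15) x (Q* - 15) = (1/2)(21)(3.5) = 36.75.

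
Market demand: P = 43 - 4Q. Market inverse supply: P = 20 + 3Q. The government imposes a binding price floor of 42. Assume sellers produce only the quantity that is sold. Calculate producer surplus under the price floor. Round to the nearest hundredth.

Without the control, 43 - 4Q = 20 + 3Q so Q* = 3.2857 and P* = 29.8571.
At P = 42, buyers demand (43 - 42)/4 = 0.25 while sellers would supply more, so the quantity traded is 0.25 at price 42.
The supply price at Q = 0.25 is 20.75. PS is the trapezoid between 42 and supply over [0, 0.25]: (1/2)[(42 - 20) + (42 - 20.75)](0.25) = 5.4062.

5.41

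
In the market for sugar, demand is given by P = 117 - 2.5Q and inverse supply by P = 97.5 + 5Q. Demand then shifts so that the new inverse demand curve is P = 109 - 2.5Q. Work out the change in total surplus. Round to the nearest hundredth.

Initial equilibrium: Q_0 = 2.6, P_0 = 110.5; CS_0 = (1/2)(2.6)(6.5) = 8.45, PS_0 = (1/2)(2.6)(13) = 16.9.
New equilibrium: 109 - 2.5Q = 97.5 + 5Q gives Q_1 = 1.5333, P_1 = 105.1667; CS_1 = 2.9389, PS_1 = 5.8778.
Change in total surplus = (2.9389 + 5.8778) - (8.45 + 16.9) = -16.5333.

-16.53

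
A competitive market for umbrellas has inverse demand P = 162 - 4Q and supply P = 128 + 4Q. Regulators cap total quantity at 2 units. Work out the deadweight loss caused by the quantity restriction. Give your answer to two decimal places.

Without the quota, 162 - 4Q = 128 + 4Q gives Q* = 4.25.
At Q = 2 the demand price is 162 - 4(2) = 154 and the supply price is 128 + 4(2) = 136.
Deadweight loss is the triangle between the curves from 2 to 4.25: (1/2)(154 - 136)(4.25 - 2) = 20.25.

20.25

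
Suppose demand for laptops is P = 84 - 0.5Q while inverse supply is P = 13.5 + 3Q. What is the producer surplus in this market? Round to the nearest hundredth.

Set 84 - 0.5Q = 13.5 + 3Q, which gives 70.5 = 3.5Q, so Q* = 20.1429 and P* = 84 - 0.5(20.1429) = 73.9286.
The supply curve's price intercept is 13.5, so PS = (1/2)(Q*)(P* - 13.5) = (1/2)(20.1429)(60.4286) = 608.602.

608.60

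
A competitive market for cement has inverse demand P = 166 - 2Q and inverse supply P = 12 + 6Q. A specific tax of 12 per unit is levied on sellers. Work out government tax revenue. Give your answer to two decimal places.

Pre-tax equilibrium: 166 - 2Q = 12 + 6Q gives Q* = 19.25, P* = 127.5.
A tax on sellers shifts supply up by 12: 166 - 2Q = 12 + 6Q + 12, so Q_t = 17.75. Buyers pay P_b = 130.5; sellers receive P_s = P_b - 12 = 118.5.
Revenue is the tax times quantity traded: 12 x 17.75 = 213.

213.00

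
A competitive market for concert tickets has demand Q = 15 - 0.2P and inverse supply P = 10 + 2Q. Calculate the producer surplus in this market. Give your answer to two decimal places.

Rewriting demand in inverse form: P = 75 - 5Q.
Equilibrium: 75 - 5Q = 10 + 2Q, so Q* = 9.2857 and P* = 28.5714.
Producer surplus is the triangle above supply below P*: (1/2)(9.2857)(28.5714 - 10) = (1/2)(9.2857)(18.5714) = 86.2245.

86.22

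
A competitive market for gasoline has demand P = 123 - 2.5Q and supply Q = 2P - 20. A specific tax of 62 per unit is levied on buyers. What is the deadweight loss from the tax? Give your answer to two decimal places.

Rewriting supply in inverse form: P = 10 + 0.5Q.
Pre-tax equilibrium: 123 - 2.5Q = 10 + 0.5Q gives Q* = 37.6667, P* = 28.8333.
With the tax, buyers' net willingness to pay falls by 62: (123 - 62) - 2.5Q = 10 + 0.5Q, so Q_t = 17. Buyers pay P_b = 80.5; sellers receive P_s = P_b - 62 = 18.5.
The welfare triangle lost has base Q* - Q_t = 20.6667 and height t = 62, so DWL = (1/2)(20.6667)(62) = 640.6667.

640.67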